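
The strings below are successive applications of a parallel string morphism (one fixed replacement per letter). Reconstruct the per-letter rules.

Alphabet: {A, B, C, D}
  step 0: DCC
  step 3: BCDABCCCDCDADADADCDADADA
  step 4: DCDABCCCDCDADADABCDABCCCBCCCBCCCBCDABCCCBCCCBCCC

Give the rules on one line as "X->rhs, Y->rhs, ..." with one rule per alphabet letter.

A->CC, B->DC, C->DA, D->BC

  step 3 ⇒ step 4: BCDABCCCDCDADADADCDADADA ⇒ DC·DA·BC·CC·DC·DA·DA·DA·BC·DA·BC·CC·BC·CC·BC·CC·BC·DA·BC·CC·BC·CC·BC·CC
    A ↦ CC
    B ↦ DC
    C ↦ DA
    D ↦ BC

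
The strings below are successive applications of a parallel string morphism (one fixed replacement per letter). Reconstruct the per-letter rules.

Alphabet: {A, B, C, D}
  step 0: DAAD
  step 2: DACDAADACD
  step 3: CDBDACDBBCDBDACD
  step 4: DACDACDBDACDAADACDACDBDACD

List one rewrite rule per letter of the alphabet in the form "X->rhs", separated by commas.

A->B, B->A, C->DA, D->CD

  step 3 ⇒ step 4: CDBDACDBBCDBDACD ⇒ DA·CD·A·CD·B·DA·CD·A·A·DA·CD·A·CD·B·DA·CD
    A ↦ B
    B ↦ A
    C ↦ DA
    D ↦ CD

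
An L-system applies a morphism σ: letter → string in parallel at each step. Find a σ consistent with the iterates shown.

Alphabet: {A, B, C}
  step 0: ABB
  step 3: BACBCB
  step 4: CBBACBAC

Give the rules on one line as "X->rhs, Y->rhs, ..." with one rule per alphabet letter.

A->B, B->C, C->BA

  step 3 ⇒ step 4: BACBCB ⇒ C·B·BA·C·BA·C
    A ↦ B
    B ↦ C
    C ↦ BA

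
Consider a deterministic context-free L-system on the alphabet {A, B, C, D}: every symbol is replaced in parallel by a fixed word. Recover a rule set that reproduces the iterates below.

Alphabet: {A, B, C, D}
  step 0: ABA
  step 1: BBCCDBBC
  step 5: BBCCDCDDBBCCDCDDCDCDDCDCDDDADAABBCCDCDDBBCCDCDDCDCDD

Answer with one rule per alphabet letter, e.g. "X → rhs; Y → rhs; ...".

A->BBC, B->CD, C->D, D->A

  step 0 ⇒ step 1: ABA ⇒ BBC·CD·BBC
    A ↦ BBC
    B ↦ CD
    C ↦ D  (constrained at step 1)
    D ↦ A  (constrained at step 1)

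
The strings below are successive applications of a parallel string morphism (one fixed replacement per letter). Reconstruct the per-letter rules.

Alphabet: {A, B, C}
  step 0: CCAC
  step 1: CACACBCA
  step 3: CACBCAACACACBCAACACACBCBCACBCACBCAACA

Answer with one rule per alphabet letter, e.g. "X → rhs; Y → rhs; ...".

A->CB, B->ACA, C->CA

  step 0 ⇒ step 1: CCAC ⇒ CA·CA·CB·CA
    A ↦ CB
    C ↦ CA
    B ↦ ACA  (constrained at step 1)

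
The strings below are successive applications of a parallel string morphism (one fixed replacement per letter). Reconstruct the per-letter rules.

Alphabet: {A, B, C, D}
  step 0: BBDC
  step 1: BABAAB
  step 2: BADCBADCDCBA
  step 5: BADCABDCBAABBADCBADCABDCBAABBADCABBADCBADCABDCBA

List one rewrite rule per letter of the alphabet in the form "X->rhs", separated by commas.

A->DC, B->BA, C->B, D->A

  step 1 ⇒ step 2: BABAAB ⇒ BA·DC·BA·DC·DC·BA
    A ↦ DC
    B ↦ BA
  step 0 ⇒ step 1: BBDC ⇒ BA·BA·A·B
    C ↦ B
  step 0 ⇒ step 1: BBDC ⇒ BA·BA·A·B
    D ↦ A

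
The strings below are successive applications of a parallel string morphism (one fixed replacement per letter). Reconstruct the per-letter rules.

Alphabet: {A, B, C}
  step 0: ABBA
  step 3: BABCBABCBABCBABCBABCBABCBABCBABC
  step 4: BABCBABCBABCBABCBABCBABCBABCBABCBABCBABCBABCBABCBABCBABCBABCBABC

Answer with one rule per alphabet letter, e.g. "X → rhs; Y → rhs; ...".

A->BC, B->BA, C->BC

  step 3 ⇒ step 4: BABCBABCBABCBABCBABCBABCBABCBABC ⇒ BA·BC·BA·BC·BA·BC·BA·BC·BA·BC·BA·BC·BA·BC·BA·BC·BA·BC·BA·BC·BA·BC·BA·BC·BA·BC·BA·BC·BA·BC·BA·BC
    A ↦ BC
    B ↦ BA
    C ↦ BC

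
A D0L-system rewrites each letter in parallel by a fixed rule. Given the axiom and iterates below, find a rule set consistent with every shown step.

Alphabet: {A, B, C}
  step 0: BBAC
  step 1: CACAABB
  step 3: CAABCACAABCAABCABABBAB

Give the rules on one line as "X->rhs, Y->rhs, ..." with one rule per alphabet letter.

  step 0 ⇒ step 1: BBAC ⇒ CA·CA·AB·B
    A ↦ AB
    B ↦ CA
    C ↦ B

A->AB, B->CA, C->B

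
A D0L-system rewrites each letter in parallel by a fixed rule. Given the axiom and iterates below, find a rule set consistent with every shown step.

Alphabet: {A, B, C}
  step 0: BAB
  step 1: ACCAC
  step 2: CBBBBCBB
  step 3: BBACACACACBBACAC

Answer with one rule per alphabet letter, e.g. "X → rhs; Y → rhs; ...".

  step 2 ⇒ step 3: CBBBBCBB ⇒ BB·AC·AC·AC·AC·BB·AC·AC
    B ↦ AC
    C ↦ BB
  step 0 ⇒ step 1: BAB ⇒ AC·C·AC
    A ↦ C

A->C, B->AC, C->BB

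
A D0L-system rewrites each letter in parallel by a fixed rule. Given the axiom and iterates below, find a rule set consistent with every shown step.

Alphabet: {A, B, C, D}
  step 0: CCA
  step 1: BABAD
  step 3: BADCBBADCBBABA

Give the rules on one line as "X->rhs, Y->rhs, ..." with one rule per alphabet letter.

  step 0 ⇒ step 1: CCA ⇒ BA·BA·D
    A ↦ D
    C ↦ BA
    B ↦ BA  (constrained at step 1)
    D ↦ CB  (constrained at step 1)

A->D, B->BA, C->BA, D->CB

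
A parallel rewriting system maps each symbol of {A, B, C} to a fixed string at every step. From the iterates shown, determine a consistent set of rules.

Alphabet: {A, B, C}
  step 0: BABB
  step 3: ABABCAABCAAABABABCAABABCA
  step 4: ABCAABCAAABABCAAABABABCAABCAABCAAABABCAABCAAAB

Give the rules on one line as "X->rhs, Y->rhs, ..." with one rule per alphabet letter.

A->AB, B->CA, C->A

  step 3 ⇒ step 4: ABABCAABCAAABABABCAABABCA ⇒ AB·CA·AB·CA·A·AB·AB·CA·A·AB·AB·AB·CA·AB·CA·AB·CA·A·AB·AB·CA·AB·CA·A·AB
    A ↦ AB
    B ↦ CA
    C ↦ A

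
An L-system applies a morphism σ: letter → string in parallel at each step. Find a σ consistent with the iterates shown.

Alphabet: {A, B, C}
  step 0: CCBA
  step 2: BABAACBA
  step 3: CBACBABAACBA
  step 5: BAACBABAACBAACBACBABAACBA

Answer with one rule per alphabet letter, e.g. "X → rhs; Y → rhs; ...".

A->BA, B->C, C->A

  step 2 ⇒ step 3: BABAACBA ⇒ C·BA·C·BA·BA·A·C·BA
    A ↦ BA
    B ↦ C
    C ↦ A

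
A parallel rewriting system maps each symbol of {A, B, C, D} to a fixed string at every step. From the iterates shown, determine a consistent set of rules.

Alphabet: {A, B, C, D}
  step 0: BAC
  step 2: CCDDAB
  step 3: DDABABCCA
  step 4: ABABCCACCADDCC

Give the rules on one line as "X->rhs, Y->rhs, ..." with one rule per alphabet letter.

  step 3 ⇒ step 4: DDABABCCA ⇒ AB·AB·CC·A·CC·A·D·D·CC
    A ↦ CC
    B ↦ A
    C ↦ D
    D ↦ AB

A->CC, B->A, C->D, D->AB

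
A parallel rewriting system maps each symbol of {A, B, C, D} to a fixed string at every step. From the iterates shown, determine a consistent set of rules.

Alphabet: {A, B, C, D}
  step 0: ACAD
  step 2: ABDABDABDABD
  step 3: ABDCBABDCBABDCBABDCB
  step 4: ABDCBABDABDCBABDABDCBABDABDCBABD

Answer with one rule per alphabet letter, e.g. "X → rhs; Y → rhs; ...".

  step 3 ⇒ step 4: ABDCBABDCBABDCBABDCB ⇒ AB·D·CB·AB·D·AB·D·CB·AB·D·AB·D·CB·AB·D·AB·D·CB·AB·D
    A ↦ AB
    B ↦ D
    C ↦ AB
    D ↦ CB

A->AB, B->D, C->AB, D->CB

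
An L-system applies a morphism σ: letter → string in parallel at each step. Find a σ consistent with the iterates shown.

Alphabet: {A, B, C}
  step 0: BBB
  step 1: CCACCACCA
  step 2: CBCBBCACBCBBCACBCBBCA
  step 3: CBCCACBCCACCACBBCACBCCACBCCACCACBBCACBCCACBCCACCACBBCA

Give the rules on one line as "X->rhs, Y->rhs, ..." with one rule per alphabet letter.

  step 2 ⇒ step 3: CBCBBCACBCBBCACBCBBCA ⇒ CB·CCA·CB·CCA·CCA·CB·BCA·CB·CCA·CB·CCA·CCA·CB·BCA·CB·CCA·CB·CCA·CCA·CB·BCA
    A ↦ BCA
    B ↦ CCA
    C ↦ CB

A->BCA, B->CCA, C->CB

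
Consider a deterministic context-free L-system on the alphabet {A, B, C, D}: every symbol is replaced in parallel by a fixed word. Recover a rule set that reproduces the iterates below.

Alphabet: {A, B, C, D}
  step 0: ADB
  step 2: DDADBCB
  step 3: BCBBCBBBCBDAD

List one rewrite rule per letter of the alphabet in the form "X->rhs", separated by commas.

A->B, B->D, C->A, D->BCB

  step 2 ⇒ step 3: DDADBCB ⇒ BCB·BCB·B·BCB·D·A·D
    A ↦ B
    B ↦ D
    C ↦ A
    D ↦ BCB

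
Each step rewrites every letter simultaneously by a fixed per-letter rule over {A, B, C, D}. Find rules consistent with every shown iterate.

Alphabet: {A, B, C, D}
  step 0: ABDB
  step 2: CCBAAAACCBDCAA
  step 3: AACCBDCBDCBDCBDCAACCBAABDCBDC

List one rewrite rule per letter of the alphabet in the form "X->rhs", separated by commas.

A->BDC, B->CC, C->A, D->BA

  step 2 ⇒ step 3: CCBAAAACCBDCAA ⇒ A·A·CC·BDC·BDC·BDC·BDC·A·A·CC·BA·A·BDC·BDC
    A ↦ BDC
    B ↦ CC
    C ↦ A
    D ↦ BA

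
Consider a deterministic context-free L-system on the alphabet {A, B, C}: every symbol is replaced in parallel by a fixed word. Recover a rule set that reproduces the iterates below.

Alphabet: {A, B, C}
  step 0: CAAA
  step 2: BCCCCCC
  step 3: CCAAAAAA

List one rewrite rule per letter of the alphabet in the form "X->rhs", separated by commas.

A->B, B->CC, C->A

  step 2 ⇒ step 3: BCCCCCC ⇒ CC·A·A·A·A·A·A
    B ↦ CC
    C ↦ A
    A ↦ B  (constrained at step 0)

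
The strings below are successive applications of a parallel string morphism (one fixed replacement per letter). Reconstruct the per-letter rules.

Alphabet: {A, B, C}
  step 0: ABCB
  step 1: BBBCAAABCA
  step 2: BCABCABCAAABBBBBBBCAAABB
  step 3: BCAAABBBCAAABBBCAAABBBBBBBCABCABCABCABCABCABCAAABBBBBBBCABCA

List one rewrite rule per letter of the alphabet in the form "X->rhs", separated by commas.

  step 2 ⇒ step 3: BCABCABCAAABBBBBBBCAAABB ⇒ BCA·AA·BB·BCA·AA·BB·BCA·AA·BB·BB·BB·BCA·BCA·BCA·BCA·BCA·BCA·BCA·AA·BB·BB·BB·BCA·BCA
    A ↦ BB
    B ↦ BCA
    C ↦ AA

A->BB, B->BCA, C->AA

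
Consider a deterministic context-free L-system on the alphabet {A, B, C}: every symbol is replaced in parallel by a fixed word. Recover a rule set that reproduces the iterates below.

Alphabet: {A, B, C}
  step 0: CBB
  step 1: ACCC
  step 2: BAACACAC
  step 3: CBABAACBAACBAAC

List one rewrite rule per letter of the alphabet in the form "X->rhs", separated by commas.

  step 2 ⇒ step 3: BAACACAC ⇒ C·BA·BA·AC·BA·AC·BA·AC
    A ↦ BA
    B ↦ C
    C ↦ AC

A->BA, B->C, C->AC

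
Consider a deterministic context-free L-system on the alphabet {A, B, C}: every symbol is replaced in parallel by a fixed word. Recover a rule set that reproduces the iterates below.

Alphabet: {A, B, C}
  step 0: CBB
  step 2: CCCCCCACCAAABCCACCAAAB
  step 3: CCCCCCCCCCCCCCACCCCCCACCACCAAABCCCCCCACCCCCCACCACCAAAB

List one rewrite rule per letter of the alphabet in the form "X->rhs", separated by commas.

  step 2 ⇒ step 3: CCCCCCACCAAABCCACCAAAB ⇒ CC·CC·CC·CC·CC·CC·CCA·CC·CC·CCA·CCA·CCA·AAB·CC·CC·CCA·CC·CC·CCA·CCA·CCA·AAB
    A ↦ CCA
    B ↦ AAB
    C ↦ CC

A->CCA, B->AAB, C->CC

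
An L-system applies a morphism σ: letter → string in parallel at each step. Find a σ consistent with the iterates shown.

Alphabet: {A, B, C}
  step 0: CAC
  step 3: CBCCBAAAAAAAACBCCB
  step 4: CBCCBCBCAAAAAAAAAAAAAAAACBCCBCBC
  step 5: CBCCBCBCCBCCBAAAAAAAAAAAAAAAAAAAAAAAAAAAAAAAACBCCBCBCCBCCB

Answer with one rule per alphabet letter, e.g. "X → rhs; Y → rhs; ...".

  step 4 ⇒ step 5: CBCCBCBCAAAAAAAAAAAAAAAACBCCBCBC ⇒ CB·C·CB·CB·C·CB·C·CB·AA·AA·AA·AA·AA·AA·AA·AA·AA·AA·AA·AA·AA·AA·AA·AA·CB·C·CB·CB·C·CB·C·CB
    A ↦ AA
    B ↦ C
    C ↦ CB

A->AA, B->C, C->CB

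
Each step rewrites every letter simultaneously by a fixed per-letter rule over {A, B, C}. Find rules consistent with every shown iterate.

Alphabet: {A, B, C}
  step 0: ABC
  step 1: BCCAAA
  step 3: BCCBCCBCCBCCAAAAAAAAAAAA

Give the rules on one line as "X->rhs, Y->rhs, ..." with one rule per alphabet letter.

  step 0 ⇒ step 1: ABC ⇒ BCC·AA·A
    A ↦ BCC
    B ↦ AA
    C ↦ A

A->BCC, B->AA, C->A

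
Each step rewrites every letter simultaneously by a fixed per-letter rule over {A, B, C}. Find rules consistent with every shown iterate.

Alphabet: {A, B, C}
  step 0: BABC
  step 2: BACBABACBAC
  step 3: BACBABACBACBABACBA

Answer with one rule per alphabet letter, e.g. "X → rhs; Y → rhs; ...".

A->C, B->BA, C->BA

  step 2 ⇒ step 3: BACBABACBAC ⇒ BA·C·BA·BA·C·BA·C·BA·BA·C·BA
    A ↦ C
    B ↦ BA
    C ↦ BA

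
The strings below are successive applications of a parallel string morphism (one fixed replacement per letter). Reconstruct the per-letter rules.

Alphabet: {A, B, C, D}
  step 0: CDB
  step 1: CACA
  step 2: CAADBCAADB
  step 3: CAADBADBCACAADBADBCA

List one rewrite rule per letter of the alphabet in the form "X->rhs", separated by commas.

A->ADB, B->A, C->CA, D->C

  step 2 ⇒ step 3: CAADBCAADB ⇒ CA·ADB·ADB·C·A·CA·ADB·ADB·C·A
    A ↦ ADB
    B ↦ A
    C ↦ CA
    D ↦ C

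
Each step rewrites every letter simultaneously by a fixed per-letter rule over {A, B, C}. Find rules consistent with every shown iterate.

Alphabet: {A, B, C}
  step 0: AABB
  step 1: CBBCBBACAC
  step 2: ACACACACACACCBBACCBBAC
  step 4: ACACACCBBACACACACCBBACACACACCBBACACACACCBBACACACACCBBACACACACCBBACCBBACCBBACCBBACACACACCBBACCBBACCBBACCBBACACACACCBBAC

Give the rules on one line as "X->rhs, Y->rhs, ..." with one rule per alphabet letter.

A->CBB, B->AC, C->AC

  step 1 ⇒ step 2: CBBCBBACAC ⇒ AC·AC·AC·AC·AC·AC·CBB·AC·CBB·AC
    A ↦ CBB
    B ↦ AC
    C ↦ AC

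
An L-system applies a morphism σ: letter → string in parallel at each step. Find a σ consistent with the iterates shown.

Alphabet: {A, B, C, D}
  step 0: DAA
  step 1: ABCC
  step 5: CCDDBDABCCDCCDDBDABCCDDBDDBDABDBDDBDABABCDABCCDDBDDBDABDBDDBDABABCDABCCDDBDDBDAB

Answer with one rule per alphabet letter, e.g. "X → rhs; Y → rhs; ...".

A->C, B->CD, C->DBD, D->AB

  step 0 ⇒ step 1: DAA ⇒ AB·C·C
    A ↦ C
    D ↦ AB
    B ↦ CD  (constrained at step 1)
    C ↦ DBD  (constrained at step 1)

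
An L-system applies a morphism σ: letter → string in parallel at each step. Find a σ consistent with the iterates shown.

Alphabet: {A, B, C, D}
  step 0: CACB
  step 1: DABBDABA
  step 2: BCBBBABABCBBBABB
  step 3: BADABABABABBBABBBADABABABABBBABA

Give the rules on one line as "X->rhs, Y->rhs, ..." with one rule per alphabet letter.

  step 2 ⇒ step 3: BCBBBABABCBBBABB ⇒ BA·DA·BA·BA·BA·BB·BA·BB·BA·DA·BA·BA·BA·BB·BA·BA
    A ↦ BB
    B ↦ BA
    C ↦ DA
  step 1 ⇒ step 2: DABBDABA ⇒ BC·BB·BA·BA·BC·BB·BA·BB
    D ↦ BC

A->BB, B->BA, C->DA, D->BC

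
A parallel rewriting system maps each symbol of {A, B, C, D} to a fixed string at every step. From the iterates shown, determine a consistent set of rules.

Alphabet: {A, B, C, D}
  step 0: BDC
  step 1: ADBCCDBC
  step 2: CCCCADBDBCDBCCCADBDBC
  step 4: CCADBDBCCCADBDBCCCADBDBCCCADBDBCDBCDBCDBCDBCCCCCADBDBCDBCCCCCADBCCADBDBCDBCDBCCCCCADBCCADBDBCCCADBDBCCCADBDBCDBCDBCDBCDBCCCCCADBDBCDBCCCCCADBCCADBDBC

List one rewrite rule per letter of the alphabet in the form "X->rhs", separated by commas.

  step 1 ⇒ step 2: ADBCCDBC ⇒ CC·CC·ADB·DBC·DBC·CC·ADB·DBC
    A ↦ CC
    B ↦ ADB
    C ↦ DBC
    D ↦ CC

A->CC, B->ADB, C->DBC, D->CC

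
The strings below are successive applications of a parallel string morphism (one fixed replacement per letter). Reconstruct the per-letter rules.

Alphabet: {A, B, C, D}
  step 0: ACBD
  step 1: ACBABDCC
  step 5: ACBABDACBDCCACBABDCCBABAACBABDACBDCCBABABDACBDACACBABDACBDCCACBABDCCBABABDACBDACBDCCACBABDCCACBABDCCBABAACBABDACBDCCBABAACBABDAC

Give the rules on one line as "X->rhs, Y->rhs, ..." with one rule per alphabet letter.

A->AC, B->BD, C->BA, D->CC

  step 0 ⇒ step 1: ACBD ⇒ AC·BA·BD·CC
    A ↦ AC
    B ↦ BD
    C ↦ BA
    D ↦ CC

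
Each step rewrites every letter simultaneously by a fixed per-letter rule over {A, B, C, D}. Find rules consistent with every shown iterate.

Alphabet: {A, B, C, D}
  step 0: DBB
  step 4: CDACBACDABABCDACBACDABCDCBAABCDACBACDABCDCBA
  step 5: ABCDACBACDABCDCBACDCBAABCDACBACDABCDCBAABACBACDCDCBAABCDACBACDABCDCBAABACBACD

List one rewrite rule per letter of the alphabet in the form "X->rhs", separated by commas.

A->CD, B->CBA, C->A, D->B

  step 4 ⇒ step 5: CDACBACDABABCDACBACDABCDCBAABCDACBACDABCDCBA ⇒ A·B·CD·A·CBA·CD·A·B·CD·CBA·CD·CBA·A·B·CD·A·CBA·CD·A·B·CD·CBA·A·B·A·CBA·CD·CD·CBA·A·B·CD·A·CBA·CD·A·B·CD·CBA·A·B·A·CBA·CD
    A ↦ CD
    B ↦ CBA
    C ↦ A
    D ↦ B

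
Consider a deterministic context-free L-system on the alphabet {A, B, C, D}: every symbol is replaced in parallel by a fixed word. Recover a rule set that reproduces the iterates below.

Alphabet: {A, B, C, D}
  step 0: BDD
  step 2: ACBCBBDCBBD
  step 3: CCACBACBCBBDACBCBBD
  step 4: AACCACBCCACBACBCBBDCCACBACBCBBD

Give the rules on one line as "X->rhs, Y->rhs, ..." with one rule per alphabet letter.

A->CC, B->CB, C->A, D->BD

  step 3 ⇒ step 4: CCACBACBCBBDACBCBBD ⇒ A·A·CC·A·CB·CC·A·CB·A·CB·CB·BD·CC·A·CB·A·CB·CB·BD
    A ↦ CC
    B ↦ CB
    C ↦ A
    D ↦ BD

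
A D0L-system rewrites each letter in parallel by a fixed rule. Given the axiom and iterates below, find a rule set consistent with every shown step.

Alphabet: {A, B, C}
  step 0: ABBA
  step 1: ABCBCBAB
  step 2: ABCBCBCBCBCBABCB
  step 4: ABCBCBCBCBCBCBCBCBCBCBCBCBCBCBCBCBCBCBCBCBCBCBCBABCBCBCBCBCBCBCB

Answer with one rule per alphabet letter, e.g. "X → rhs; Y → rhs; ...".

A->AB, B->CB, C->CB

  step 1 ⇒ step 2: ABCBCBAB ⇒ AB·CB·CB·CB·CB·CB·AB·CB
    A ↦ AB
    B ↦ CB
    C ↦ CB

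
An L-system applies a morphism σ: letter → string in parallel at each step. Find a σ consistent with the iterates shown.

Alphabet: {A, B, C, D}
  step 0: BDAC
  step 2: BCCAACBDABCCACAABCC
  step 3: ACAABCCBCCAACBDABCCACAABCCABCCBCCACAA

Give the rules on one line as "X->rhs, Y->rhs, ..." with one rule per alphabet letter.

A->BCC, B->AC, C->A, D->BDA

  step 2 ⇒ step 3: BCCAACBDABCCACAABCC ⇒ AC·A·A·BCC·BCC·A·AC·BDA·BCC·AC·A·A·BCC·A·BCC·BCC·AC·A·A
    A ↦ BCC
    B ↦ AC
    C ↦ A
    D ↦ BDA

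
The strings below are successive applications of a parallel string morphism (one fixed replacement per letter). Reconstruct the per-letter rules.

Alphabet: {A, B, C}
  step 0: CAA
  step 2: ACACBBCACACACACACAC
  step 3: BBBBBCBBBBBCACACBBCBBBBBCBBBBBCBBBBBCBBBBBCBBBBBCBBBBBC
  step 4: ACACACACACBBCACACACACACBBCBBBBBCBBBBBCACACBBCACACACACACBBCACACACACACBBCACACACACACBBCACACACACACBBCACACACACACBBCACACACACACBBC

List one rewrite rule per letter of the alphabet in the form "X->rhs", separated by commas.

  step 3 ⇒ step 4: BBBBBCBBBBBCACACBBCBBBBBCBBBBBCBBBBBCBBBBBCBBBBBCBBBBBC ⇒ AC·AC·AC·AC·AC·BBC·AC·AC·AC·AC·AC·BBC·BBB·BBC·BBB·BBC·AC·AC·BBC·AC·AC·AC·AC·AC·BBC·AC·AC·AC·AC·AC·BBC·AC·AC·AC·AC·AC·BBC·AC·AC·AC·AC·AC·BBC·AC·AC·AC·AC·AC·BBC·AC·AC·AC·AC·AC·BBC
    A ↦ BBB
    B ↦ AC
    C ↦ BBC

A->BBB, B->AC, C->BBC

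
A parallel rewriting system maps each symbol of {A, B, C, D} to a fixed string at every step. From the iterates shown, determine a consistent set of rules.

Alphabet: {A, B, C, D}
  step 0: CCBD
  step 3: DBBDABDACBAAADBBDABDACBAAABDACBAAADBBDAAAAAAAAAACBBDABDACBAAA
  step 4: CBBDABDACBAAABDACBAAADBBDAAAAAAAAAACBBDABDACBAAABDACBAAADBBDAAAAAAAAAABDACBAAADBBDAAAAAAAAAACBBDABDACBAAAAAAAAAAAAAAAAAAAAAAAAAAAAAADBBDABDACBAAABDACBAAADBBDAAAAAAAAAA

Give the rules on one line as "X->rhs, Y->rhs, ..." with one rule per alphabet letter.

A->AAA, B->BDA, C->DB, D->CB

  step 3 ⇒ step 4: DBBDABDACBAAADBBDABDACBAAABDACBAAADBBDAAAAAAAAAACBBDABDACBAAA ⇒ CB·BDA·BDA·CB·AAA·BDA·CB·AAA·DB·BDA·AAA·AAA·AAA·CB·BDA·BDA·CB·AAA·BDA·CB·AAA·DB·BDA·AAA·AAA·AAA·BDA·CB·AAA·DB·BDA·AAA·AAA·AAA·CB·BDA·BDA·CB·AAA·AAA·AAA·AAA·AAA·AAA·AAA·AAA·AAA·AAA·DB·BDA·BDA·CB·AAA·BDA·CB·AAA·DB·BDA·AAA·AAA·AAA
    A ↦ AAA
    B ↦ BDA
    C ↦ DB
    D ↦ CB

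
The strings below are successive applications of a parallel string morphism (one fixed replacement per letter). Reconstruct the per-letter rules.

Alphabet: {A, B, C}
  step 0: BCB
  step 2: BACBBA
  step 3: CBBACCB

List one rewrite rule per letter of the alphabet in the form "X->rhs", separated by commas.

  step 2 ⇒ step 3: BACBBA ⇒ C·B·BA·C·C·B
    A ↦ B
    B ↦ C
    C ↦ BA

A->B, B->C, C->BA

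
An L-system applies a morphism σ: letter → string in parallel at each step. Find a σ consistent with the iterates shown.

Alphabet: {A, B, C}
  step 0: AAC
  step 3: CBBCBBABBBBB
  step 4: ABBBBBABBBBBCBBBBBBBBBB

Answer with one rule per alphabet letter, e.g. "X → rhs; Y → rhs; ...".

  step 3 ⇒ step 4: CBBCBBABBBBB ⇒ AB·BB·BB·AB·BB·BB·C·BB·BB·BB·BB·BB
    A ↦ C
    B ↦ BB
    C ↦ AB

A->C, B->BB, C->AB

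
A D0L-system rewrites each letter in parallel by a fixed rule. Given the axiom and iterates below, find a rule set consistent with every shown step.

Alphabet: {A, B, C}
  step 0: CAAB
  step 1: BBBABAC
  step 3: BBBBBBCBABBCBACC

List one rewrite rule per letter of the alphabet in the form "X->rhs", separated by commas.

A->BA, B->C, C->BB

  step 0 ⇒ step 1: CAAB ⇒ BB·BA·BA·C
    A ↦ BA
    B ↦ C
    C ↦ BB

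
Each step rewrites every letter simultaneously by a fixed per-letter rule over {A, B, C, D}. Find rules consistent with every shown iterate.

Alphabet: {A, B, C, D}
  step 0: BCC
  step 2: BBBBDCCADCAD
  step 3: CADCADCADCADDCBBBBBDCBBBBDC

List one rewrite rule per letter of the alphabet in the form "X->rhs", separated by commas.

A->BBB, B->CAD, C->B, D->DC

  step 2 ⇒ step 3: BBBBDCCADCAD ⇒ CAD·CAD·CAD·CAD·DC·B·B·BBB·DC·B·BBB·DC
    A ↦ BBB
    B ↦ CAD
    C ↦ B
    D ↦ DC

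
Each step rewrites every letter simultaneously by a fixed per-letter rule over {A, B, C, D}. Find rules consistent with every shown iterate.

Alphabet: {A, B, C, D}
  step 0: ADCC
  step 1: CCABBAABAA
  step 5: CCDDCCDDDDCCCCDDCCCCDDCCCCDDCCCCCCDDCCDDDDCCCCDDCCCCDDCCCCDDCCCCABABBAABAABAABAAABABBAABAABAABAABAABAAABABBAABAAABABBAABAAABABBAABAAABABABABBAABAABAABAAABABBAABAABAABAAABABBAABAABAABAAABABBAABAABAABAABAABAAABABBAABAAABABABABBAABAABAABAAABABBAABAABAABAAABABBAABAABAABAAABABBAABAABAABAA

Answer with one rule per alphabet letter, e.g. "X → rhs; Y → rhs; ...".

A->CC, B->DD, C->BAA, D->AB

  step 0 ⇒ step 1: ADCC ⇒ CC·AB·BAA·BAA
    A ↦ CC
    C ↦ BAA
    D ↦ AB
    B ↦ DD  (constrained at step 1)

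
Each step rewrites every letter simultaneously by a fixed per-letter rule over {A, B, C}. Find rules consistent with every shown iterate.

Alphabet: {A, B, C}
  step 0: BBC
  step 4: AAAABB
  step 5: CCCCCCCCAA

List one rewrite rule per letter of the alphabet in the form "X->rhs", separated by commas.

A->CC, B->A, C->B

  step 4 ⇒ step 5: AAAABB ⇒ CC·CC·CC·CC·A·A
    A ↦ CC
    B ↦ A
    C ↦ B  (constrained at step 0)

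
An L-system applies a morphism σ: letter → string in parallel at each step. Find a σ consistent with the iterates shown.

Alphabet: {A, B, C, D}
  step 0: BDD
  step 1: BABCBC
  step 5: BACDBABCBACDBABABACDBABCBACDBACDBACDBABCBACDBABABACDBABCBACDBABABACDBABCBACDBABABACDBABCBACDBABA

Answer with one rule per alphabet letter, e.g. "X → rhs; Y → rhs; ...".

A->CD, B->BA, C->BA, D->BC

  step 0 ⇒ step 1: BDD ⇒ BA·BC·BC
    B ↦ BA
    D ↦ BC
    A ↦ CD  (constrained at step 1)
    C ↦ BA  (constrained at step 1)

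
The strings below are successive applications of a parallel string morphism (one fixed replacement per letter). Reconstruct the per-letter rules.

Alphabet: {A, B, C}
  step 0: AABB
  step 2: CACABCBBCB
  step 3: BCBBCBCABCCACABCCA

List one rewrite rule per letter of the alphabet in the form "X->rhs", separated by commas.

  step 2 ⇒ step 3: CACABCBBCB ⇒ BC·B·BC·B·CA·BC·CA·CA·BC·CA
    A ↦ B
    B ↦ CA
    C ↦ BC

A->B, B->CA, C->BC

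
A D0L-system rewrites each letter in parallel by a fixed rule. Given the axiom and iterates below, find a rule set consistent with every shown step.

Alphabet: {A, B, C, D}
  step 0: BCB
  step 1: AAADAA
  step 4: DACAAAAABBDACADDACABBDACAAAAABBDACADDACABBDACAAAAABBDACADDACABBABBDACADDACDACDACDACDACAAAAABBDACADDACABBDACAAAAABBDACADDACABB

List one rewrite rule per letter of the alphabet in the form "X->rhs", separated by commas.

A->DAC, B->AA, C->AD, D->ABB

  step 0 ⇒ step 1: BCB ⇒ AA·AD·AA
    B ↦ AA
    C ↦ AD
    A ↦ DAC  (constrained at step 1)
    D ↦ ABB  (constrained at step 1)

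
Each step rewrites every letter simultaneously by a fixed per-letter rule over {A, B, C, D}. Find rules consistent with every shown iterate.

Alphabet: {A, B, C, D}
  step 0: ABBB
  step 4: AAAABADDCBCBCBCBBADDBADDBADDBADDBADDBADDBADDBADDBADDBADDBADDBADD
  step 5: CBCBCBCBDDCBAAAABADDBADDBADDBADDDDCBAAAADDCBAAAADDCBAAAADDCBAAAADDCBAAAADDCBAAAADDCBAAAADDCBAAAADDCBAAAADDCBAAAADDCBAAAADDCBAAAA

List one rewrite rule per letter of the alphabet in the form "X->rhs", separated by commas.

A->CB, B->DD, C->BA, D->AA

  step 4 ⇒ step 5: AAAABADDCBCBCBCBBADDBADDBADDBADDBADDBADDBADDBADDBADDBADDBADDBADD ⇒ CB·CB·CB·CB·DD·CB·AA·AA·BA·DD·BA·DD·BA·DD·BA·DD·DD·CB·AA·AA·DD·CB·AA·AA·DD·CB·AA·AA·DD·CB·AA·AA·DD·CB·AA·AA·DD·CB·AA·AA·DD·CB·AA·AA·DD·CB·AA·AA·DD·CB·AA·AA·DD·CB·AA·AA·DD·CB·AA·AA·DD·CB·AA·AA
    A ↦ CB
    B ↦ DD
    C ↦ BA
    D ↦ AA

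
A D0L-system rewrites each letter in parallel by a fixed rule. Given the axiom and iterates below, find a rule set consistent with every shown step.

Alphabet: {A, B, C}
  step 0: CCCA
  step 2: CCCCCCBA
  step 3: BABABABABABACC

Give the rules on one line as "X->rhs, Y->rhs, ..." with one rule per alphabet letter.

  step 2 ⇒ step 3: CCCCCCBA ⇒ BA·BA·BA·BA·BA·BA·C·C
    A ↦ C
    B ↦ C
    C ↦ BA

A->C, B->C, C->BA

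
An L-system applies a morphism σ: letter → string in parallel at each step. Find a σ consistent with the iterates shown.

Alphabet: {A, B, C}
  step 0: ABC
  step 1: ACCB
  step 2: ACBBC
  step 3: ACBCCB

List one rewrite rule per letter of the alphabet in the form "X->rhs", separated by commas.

A->AC, B->C, C->B

  step 2 ⇒ step 3: ACBBC ⇒ AC·B·C·C·B
    A ↦ AC
    B ↦ C
    C ↦ B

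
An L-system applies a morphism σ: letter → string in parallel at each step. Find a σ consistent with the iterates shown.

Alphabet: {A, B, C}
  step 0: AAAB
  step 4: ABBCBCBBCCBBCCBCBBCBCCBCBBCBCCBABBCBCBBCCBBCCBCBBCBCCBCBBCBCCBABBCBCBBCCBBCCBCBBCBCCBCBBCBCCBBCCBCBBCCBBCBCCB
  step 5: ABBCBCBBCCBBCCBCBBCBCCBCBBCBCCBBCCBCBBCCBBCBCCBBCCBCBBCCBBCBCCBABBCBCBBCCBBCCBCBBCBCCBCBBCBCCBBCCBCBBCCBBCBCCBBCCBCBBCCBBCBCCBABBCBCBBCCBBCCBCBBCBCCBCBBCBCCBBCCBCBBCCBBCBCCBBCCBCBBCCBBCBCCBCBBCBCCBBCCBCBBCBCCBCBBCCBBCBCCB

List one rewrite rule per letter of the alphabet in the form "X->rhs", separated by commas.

A->ABB, B->CB, C->BC

  step 4 ⇒ step 5: ABBCBCBBCCBBCCBCBBCBCCBCBBCBCCBABBCBCBBCCBBCCBCBBCBCCBCBBCBCCBABBCBCBBCCBBCCBCBBCBCCBCBBCBCCBBCCBCBBCCBBCBCCB ⇒ ABB·CB·CB·BC·CB·BC·CB·CB·BC·BC·CB·CB·BC·BC·CB·BC·CB·CB·BC·CB·BC·BC·CB·BC·CB·CB·BC·CB·BC·BC·CB·ABB·CB·CB·BC·CB·BC·CB·CB·BC·BC·CB·CB·BC·BC·CB·BC·CB·CB·BC·CB·BC·BC·CB·BC·CB·CB·BC·CB·BC·BC·CB·ABB·CB·CB·BC·CB·BC·CB·CB·BC·BC·CB·CB·BC·BC·CB·BC·CB·CB·BC·CB·BC·BC·CB·BC·CB·CB·BC·CB·BC·BC·CB·CB·BC·BC·CB·BC·CB·CB·BC·BC·CB·CB·BC·CB·BC·BC·CB
    A ↦ ABB
    B ↦ CB
    C ↦ BC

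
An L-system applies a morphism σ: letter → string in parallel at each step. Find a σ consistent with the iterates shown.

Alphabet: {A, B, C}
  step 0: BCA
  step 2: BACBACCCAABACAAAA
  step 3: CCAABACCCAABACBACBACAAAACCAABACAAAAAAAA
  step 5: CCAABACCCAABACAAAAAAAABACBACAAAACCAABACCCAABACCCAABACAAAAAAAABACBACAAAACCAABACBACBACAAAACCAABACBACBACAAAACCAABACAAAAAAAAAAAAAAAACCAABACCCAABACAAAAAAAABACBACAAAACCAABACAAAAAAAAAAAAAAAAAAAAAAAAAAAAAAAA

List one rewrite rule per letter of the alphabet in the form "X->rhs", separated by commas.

A->AA, B->CC, C->BAC

  step 2 ⇒ step 3: BACBACCCAABACAAAA ⇒ CC·AA·BAC·CC·AA·BAC·BAC·BAC·AA·AA·CC·AA·BAC·AA·AA·AA·AA
    A ↦ AA
    B ↦ CC
    C ↦ BAC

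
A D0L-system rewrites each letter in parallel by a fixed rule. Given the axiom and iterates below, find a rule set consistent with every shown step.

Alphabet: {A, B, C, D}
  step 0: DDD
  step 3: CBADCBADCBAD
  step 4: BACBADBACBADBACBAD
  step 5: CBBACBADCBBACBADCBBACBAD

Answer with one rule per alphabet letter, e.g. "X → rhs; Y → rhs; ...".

A->B, B->C, C->BA, D->AD

  step 4 ⇒ step 5: BACBADBACBADBACBAD ⇒ C·B·BA·C·B·AD·C·B·BA·C·B·AD·C·B·BA·C·B·AD
    A ↦ B
    B ↦ C
    C ↦ BA
    D ↦ AD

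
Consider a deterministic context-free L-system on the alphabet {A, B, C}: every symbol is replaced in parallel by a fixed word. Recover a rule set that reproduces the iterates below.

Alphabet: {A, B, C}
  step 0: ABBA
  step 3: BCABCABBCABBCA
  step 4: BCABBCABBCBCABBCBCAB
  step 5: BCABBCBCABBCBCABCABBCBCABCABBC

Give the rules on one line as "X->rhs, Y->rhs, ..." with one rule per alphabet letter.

A->B, B->BC, C->A

  step 4 ⇒ step 5: BCABBCABBCBCABBCBCAB ⇒ BC·A·B·BC·BC·A·B·BC·BC·A·BC·A·B·BC·BC·A·BC·A·B·BC
    A ↦ B
    B ↦ BC
    C ↦ A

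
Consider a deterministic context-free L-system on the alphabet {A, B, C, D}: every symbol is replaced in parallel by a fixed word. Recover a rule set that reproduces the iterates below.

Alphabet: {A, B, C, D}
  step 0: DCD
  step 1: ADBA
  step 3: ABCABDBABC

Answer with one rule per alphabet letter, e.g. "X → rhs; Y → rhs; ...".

  step 0 ⇒ step 1: DCD ⇒ A·DB·A
    C ↦ DB
    D ↦ A
    A ↦ AB  (constrained at step 1)
    B ↦ C  (constrained at step 1)

A->AB, B->C, C->DB, D->A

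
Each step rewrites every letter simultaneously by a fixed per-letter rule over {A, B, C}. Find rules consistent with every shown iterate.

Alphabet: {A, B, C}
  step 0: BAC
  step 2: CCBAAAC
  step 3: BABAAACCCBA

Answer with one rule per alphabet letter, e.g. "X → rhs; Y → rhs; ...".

A->C, B->AA, C->BA

  step 2 ⇒ step 3: CCBAAAC ⇒ BA·BA·AA·C·C·C·BA
    A ↦ C
    B ↦ AA
    C ↦ BA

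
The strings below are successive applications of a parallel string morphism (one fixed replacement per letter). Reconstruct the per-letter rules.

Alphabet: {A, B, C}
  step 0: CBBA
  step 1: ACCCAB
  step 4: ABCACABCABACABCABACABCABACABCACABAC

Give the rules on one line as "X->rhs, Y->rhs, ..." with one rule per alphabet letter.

  step 0 ⇒ step 1: CBBA ⇒ AC·C·C·AB
    A ↦ AB
    B ↦ C
    C ↦ AC

A->AB, B->C, C->AC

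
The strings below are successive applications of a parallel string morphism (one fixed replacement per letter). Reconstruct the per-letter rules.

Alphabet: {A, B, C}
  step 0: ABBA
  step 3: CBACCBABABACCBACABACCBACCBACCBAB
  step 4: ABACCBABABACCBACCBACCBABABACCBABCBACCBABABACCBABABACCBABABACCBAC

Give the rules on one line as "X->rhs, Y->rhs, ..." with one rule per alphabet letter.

A->CB, B->AC, C->AB

  step 3 ⇒ step 4: CBACCBABABACCBACABACCBACCBACCBAB ⇒ AB·AC·CB·AB·AB·AC·CB·AC·CB·AC·CB·AB·AB·AC·CB·AB·CB·AC·CB·AB·AB·AC·CB·AB·AB·AC·CB·AB·AB·AC·CB·AC
    A ↦ CB
    B ↦ AC
    C ↦ AB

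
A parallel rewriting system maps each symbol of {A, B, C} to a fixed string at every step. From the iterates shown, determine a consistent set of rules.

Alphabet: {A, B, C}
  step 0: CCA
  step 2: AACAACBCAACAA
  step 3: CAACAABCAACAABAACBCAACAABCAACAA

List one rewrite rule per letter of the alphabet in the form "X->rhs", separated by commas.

A->CAA, B->AAC, C->B

  step 2 ⇒ step 3: AACAACBCAACAA ⇒ CAA·CAA·B·CAA·CAA·B·AAC·B·CAA·CAA·B·CAA·CAA
    A ↦ CAA
    B ↦ AAC
    C ↦ B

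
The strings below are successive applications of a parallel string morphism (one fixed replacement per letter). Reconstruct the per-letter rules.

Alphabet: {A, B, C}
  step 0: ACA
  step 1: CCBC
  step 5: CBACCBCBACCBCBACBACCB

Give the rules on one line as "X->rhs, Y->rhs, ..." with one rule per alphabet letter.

A->C, B->A, C->CB

  step 0 ⇒ step 1: ACA ⇒ C·CB·C
    A ↦ C
    C ↦ CB
    B ↦ A  (constrained at step 1)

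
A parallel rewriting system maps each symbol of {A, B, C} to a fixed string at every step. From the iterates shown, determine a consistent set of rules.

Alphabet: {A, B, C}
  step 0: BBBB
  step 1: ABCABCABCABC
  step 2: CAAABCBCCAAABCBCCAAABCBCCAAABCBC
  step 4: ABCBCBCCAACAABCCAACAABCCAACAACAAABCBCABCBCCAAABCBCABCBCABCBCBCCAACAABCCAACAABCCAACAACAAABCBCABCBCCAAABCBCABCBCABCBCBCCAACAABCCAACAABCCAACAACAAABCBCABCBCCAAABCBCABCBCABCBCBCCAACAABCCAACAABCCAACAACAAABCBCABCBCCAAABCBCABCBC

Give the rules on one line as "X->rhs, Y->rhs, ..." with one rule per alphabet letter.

A->CAA, B->ABC, C->BC

  step 1 ⇒ step 2: ABCABCABCABC ⇒ CAA·ABC·BC·CAA·ABC·BC·CAA·ABC·BC·CAA·ABC·BC
    A ↦ CAA
    B ↦ ABC
    C ↦ BC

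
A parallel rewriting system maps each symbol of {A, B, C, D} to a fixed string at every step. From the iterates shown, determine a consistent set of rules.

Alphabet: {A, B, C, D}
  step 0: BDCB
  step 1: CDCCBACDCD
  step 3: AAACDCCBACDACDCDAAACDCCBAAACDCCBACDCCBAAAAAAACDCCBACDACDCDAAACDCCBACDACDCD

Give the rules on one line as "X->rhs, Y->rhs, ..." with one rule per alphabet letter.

  step 0 ⇒ step 1: BDCB ⇒ CD·CCB·ACD·CD
    B ↦ CD
    C ↦ ACD
    D ↦ CCB
    A ↦ AA  (constrained at step 1)

A->AA, B->CD, C->ACD, D->CCB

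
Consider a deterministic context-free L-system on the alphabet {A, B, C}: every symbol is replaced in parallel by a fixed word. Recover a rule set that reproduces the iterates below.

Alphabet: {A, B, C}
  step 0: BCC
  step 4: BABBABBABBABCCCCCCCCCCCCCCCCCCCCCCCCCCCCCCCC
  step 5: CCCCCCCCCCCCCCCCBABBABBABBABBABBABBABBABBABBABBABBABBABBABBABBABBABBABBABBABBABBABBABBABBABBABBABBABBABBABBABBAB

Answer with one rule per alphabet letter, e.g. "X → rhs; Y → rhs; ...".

A->CC, B->C, C->BAB

  step 4 ⇒ step 5: BABBABBABBABCCCCCCCCCCCCCCCCCCCCCCCCCCCCCCCC ⇒ C·CC·C·C·CC·C·C·CC·C·C·CC·C·BAB·BAB·BAB·BAB·BAB·BAB·BAB·BAB·BAB·BAB·BAB·BAB·BAB·BAB·BAB·BAB·BAB·BAB·BAB·BAB·BAB·BAB·BAB·BAB·BAB·BAB·BAB·BAB·BAB·BAB·BAB·BAB
    A ↦ CC
    B ↦ C
    C ↦ BAB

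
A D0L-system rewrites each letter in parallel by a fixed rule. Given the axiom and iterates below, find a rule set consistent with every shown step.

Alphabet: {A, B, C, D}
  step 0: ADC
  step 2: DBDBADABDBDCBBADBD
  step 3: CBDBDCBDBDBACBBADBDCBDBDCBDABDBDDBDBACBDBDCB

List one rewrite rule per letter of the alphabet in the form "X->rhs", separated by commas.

  step 2 ⇒ step 3: DBDBADABDBDCBBADBD ⇒ CB·DBD·CB·DBD·BA·CB·BA·DBD·CB·DBD·CB·DAB·DBD·DBD·BA·CB·DBD·CB
    A ↦ BA
    B ↦ DBD
    C ↦ DAB
    D ↦ CB

A->BA, B->DBD, C->DAB, D->CB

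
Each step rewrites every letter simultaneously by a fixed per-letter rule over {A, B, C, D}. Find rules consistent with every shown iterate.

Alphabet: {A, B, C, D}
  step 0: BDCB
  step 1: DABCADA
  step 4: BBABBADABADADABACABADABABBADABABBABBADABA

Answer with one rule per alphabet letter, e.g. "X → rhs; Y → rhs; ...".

  step 0 ⇒ step 1: BDCB ⇒ DA·B·CA·DA
    B ↦ DA
    C ↦ CA
    D ↦ B
    A ↦ BA  (constrained at step 1)

A->BA, B->DA, C->CA, D->B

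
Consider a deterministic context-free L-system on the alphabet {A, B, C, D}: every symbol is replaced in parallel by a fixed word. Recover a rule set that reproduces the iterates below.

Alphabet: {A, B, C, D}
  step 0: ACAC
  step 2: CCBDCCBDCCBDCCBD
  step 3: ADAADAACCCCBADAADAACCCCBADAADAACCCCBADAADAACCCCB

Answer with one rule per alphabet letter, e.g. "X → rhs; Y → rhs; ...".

A->D, B->ACC, C->ADA, D->CCB

  step 2 ⇒ step 3: CCBDCCBDCCBDCCBD ⇒ ADA·ADA·ACC·CCB·ADA·ADA·ACC·CCB·ADA·ADA·ACC·CCB·ADA·ADA·ACC·CCB
    B ↦ ACC
    C ↦ ADA
    D ↦ CCB
    A ↦ D  (constrained at step 0)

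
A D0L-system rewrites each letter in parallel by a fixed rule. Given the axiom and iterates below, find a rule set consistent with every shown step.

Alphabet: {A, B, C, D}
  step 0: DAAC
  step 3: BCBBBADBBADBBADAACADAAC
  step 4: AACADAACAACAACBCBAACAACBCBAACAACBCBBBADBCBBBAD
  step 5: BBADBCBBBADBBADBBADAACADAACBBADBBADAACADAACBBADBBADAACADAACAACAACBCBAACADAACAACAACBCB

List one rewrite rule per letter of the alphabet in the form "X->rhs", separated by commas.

A->B, B->AAC, C->AD, D->CB

  step 4 ⇒ step 5: AACADAACAACAACBCBAACAACBCBAACAACBCBBBADBCBBBAD ⇒ B·B·AD·B·CB·B·B·AD·B·B·AD·B·B·AD·AAC·AD·AAC·B·B·AD·B·B·AD·AAC·AD·AAC·B·B·AD·B·B·AD·AAC·AD·AAC·AAC·AAC·B·CB·AAC·AD·AAC·AAC·AAC·B·CB
    A ↦ B
    B ↦ AAC
    C ↦ AD
    D ↦ CB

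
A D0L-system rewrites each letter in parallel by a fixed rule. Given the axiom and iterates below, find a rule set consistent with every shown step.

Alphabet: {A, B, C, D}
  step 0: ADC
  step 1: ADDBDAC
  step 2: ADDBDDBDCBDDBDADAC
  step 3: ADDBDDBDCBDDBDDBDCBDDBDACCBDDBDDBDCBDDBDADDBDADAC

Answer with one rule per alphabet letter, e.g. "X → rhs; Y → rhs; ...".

A->AD, B->CBD, C->AC, D->DBD

  step 2 ⇒ step 3: ADDBDDBDCBDDBDADAC ⇒ AD·DBD·DBD·CBD·DBD·DBD·CBD·DBD·AC·CBD·DBD·DBD·CBD·DBD·AD·DBD·AD·AC
    A ↦ AD
    B ↦ CBD
    C ↦ AC
    D ↦ DBD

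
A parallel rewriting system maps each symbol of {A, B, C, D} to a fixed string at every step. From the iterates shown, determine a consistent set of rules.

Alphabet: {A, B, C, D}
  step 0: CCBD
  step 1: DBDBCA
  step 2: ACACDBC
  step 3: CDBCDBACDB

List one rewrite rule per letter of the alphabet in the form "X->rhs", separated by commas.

  step 2 ⇒ step 3: ACACDBC ⇒ C·DB·C·DB·A·C·DB
    A ↦ C
    B ↦ C
    C ↦ DB
    D ↦ A

A->C, B->C, C->DB, D->A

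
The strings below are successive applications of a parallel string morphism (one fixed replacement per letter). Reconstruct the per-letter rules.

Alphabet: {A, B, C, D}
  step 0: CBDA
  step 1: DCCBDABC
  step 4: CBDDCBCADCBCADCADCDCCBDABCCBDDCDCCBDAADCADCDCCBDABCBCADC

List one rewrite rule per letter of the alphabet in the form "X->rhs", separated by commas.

  step 0 ⇒ step 1: CBDA ⇒ DC·CBD·A·BC
    A ↦ BC
    B ↦ CBD
    C ↦ DC
    D ↦ A

A->BC, B->CBD, C->DC, D->A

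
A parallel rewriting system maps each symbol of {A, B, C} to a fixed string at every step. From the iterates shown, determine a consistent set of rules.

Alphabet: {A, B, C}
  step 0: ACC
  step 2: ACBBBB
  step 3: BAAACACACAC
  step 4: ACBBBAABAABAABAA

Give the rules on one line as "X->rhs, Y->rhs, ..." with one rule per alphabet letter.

A->B, B->AC, C->AA

  step 3 ⇒ step 4: BAAACACACAC ⇒ AC·B·B·B·AA·B·AA·B·AA·B·AA
    A ↦ B
    B ↦ AC
    C ↦ AA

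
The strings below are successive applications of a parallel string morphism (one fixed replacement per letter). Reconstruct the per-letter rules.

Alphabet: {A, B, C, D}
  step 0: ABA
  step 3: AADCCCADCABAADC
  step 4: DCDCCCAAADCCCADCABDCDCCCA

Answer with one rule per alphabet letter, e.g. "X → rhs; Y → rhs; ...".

A->DC, B->AB, C->A, D->CC

  step 3 ⇒ step 4: AADCCCADCABAADC ⇒ DC·DC·CC·A·A·A·DC·CC·A·DC·AB·DC·DC·CC·A
    A ↦ DC
    B ↦ AB
    C ↦ A
    D ↦ CC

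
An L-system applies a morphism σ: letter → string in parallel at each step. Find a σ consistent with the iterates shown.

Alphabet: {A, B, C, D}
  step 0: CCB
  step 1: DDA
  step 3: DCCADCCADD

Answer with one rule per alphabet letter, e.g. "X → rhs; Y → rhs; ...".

A->CC, B->A, C->D, D->CAB

  step 0 ⇒ step 1: CCB ⇒ D·D·A
    B ↦ A
    C ↦ D
    A ↦ CC  (constrained at step 1)
    D ↦ CAB  (constrained at step 1)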